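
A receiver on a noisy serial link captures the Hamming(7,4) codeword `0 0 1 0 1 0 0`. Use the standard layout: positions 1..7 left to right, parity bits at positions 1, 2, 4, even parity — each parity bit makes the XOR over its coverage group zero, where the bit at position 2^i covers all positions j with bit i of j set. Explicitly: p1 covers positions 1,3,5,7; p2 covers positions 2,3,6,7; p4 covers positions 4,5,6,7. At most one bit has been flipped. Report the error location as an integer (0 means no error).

s1: b1⊕b3⊕b5⊕b7 = 0⊕1⊕1⊕0 = 0
s2: b2⊕b3⊕b6⊕b7 = 0⊕1⊕0⊕0 = 1
s4: b4⊕b5⊕b6⊕b7 = 0⊕1⊕0⊕0 = 1
Syndrome (s4...s1) = 110 → position 6.

6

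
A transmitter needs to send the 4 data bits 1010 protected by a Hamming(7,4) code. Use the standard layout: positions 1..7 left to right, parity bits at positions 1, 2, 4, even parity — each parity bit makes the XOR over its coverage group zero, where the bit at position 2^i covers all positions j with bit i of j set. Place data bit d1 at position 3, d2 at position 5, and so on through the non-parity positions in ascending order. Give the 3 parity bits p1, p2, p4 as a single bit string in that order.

Place data bits at non-power-of-two positions: b3=1, b5=0, b6=1, b7=0.
p1 = XOR of data positions {3,5,7} = 1⊕0⊕0 = 1
p2 = XOR of data positions {3,6,7} = 1⊕1⊕0 = 0
p4 = XOR of data positions {5,6,7} = 0⊕1⊕0 = 1
Parity bits p1,p2,p4 = 101

101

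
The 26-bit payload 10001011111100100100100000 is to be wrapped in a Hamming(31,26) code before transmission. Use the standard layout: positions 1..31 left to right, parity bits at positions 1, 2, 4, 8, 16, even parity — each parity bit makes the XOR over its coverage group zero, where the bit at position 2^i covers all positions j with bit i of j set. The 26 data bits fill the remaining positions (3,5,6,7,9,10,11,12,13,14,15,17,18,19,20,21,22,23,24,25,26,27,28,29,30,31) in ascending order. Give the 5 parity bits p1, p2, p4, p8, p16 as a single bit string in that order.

10010

Place data bits at non-power-of-two positions: b3=1, b5=0, b6=0, b7=0, b9=1, b10=0, b11=1, b12=1, b13=1, b14=1, b15=1, b17=1, b18=0, b19=0, b20=1, b21=0, b22=0, b23=1, b24=0, b25=0, b26=1, b27=0, b28=0, b29=0, b30=0, b31=0.
p1 = XOR of data positions {3,5,7,9,11,13,15,17,19,21,23,25,27,29,31} = 1⊕0⊕0⊕1⊕1⊕1⊕1⊕1⊕0⊕0⊕1⊕0⊕0⊕0⊕0 = 1
p2 = XOR of data positions {3,6,7,10,11,14,15,18,19,22,23,26,27,30,31} = 1⊕0⊕0⊕0⊕1⊕1⊕1⊕0⊕0⊕0⊕1⊕1⊕0⊕0⊕0 = 0
p4 = XOR of data positions {5,6,7,12,13,14,15,20,21,22,23,28,29,30,31} = 0⊕0⊕0⊕1⊕1⊕1⊕1⊕1⊕0⊕0⊕1⊕0⊕0⊕0⊕0 = 0
p8 = XOR of data positions {9,10,11,12,13,14,15,24,25,26,27,28,29,30,31} = 1⊕0⊕1⊕1⊕1⊕1⊕1⊕0⊕0⊕1⊕0⊕0⊕0⊕0⊕0 = 1
p16 = XOR of data positions {17,18,19,20,21,22,23,24,25,26,27,28,29,30,31} = 1⊕0⊕0⊕1⊕0⊕0⊕1⊕0⊕0⊕1⊕0⊕0⊕0⊕0⊕0 = 0
Parity bits p1,p2,p4,p8,p16 = 10010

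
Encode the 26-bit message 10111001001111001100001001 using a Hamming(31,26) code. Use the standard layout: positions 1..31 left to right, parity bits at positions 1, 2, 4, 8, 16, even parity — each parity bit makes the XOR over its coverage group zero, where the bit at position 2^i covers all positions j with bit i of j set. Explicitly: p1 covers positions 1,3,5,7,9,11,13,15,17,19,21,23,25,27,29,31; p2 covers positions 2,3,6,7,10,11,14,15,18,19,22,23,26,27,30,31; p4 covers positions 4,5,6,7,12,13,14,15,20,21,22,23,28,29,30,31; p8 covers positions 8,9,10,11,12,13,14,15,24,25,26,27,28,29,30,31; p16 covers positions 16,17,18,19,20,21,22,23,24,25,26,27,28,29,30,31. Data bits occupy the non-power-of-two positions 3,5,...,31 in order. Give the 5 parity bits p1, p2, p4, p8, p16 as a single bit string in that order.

01011

Place data bits at non-power-of-two positions: b3=1, b5=0, b6=1, b7=1, b9=1, b10=0, b11=0, b12=1, b13=0, b14=0, b15=1, b17=1, b18=1, b19=1, b20=0, b21=0, b22=1, b23=1, b24=0, b25=0, b26=0, b27=0, b28=1, b29=0, b30=0, b31=1.
p1 = XOR of data positions {3,5,7,9,11,13,15,17,19,21,23,25,27,29,31} = 1⊕0⊕1⊕1⊕0⊕0⊕1⊕1⊕1⊕0⊕1⊕0⊕0⊕0⊕1 = 0
p2 = XOR of data positions {3,6,7,10,11,14,15,18,19,22,23,26,27,30,31} = 1⊕1⊕1⊕0⊕0⊕0⊕1⊕1⊕1⊕1⊕1⊕0⊕0⊕0⊕1 = 1
p4 = XOR of data positions {5,6,7,12,13,14,15,20,21,22,23,28,29,30,31} = 0⊕1⊕1⊕1⊕0⊕0⊕1⊕0⊕0⊕1⊕1⊕1⊕0⊕0⊕1 = 0
p8 = XOR of data positions {9,10,11,12,13,14,15,24,25,26,27,28,29,30,31} = 1⊕0⊕0⊕1⊕0⊕0⊕1⊕0⊕0⊕0⊕0⊕1⊕0⊕0⊕1 = 1
p16 = XOR of data positions {17,18,19,20,21,22,23,24,25,26,27,28,29,30,31} = 1⊕1⊕1⊕0⊕0⊕1⊕1⊕0⊕0⊕0⊕0⊕1⊕0⊕0⊕1 = 1
Parity bits p1,p2,p4,p8,p16 = 01011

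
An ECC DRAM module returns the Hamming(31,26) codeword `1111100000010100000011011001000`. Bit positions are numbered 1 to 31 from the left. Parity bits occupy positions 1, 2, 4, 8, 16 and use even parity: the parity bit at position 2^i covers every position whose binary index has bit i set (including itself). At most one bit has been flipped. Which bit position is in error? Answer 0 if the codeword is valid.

s1: b1⊕b3⊕b5⊕b7⊕b9⊕b11⊕b13⊕b15⊕b17⊕b19⊕b21⊕b23⊕b25⊕b27⊕b29⊕b31 = 1⊕1⊕1⊕0⊕0⊕0⊕0⊕0⊕0⊕0⊕1⊕0⊕1⊕0⊕0⊕0 = 1
s2: b2⊕b3⊕b6⊕b7⊕b10⊕b11⊕b14⊕b15⊕b18⊕b19⊕b22⊕b23⊕b26⊕b27⊕b30⊕b31 = 1⊕1⊕0⊕0⊕0⊕0⊕1⊕0⊕0⊕0⊕1⊕0⊕0⊕0⊕0⊕0 = 0
s4: b4⊕b5⊕b6⊕b7⊕b12⊕b13⊕b14⊕b15⊕b20⊕b21⊕b22⊕b23⊕b28⊕b29⊕b30⊕b31 = 1⊕1⊕0⊕0⊕1⊕0⊕1⊕0⊕0⊕1⊕1⊕0⊕1⊕0⊕0⊕0 = 1
s8: b8⊕b9⊕b10⊕b11⊕b12⊕b13⊕b14⊕b15⊕b24⊕b25⊕b26⊕b27⊕b28⊕b29⊕b30⊕b31 = 0⊕0⊕0⊕0⊕1⊕0⊕1⊕0⊕1⊕1⊕0⊕0⊕1⊕0⊕0⊕0 = 1
s16: b16⊕b17⊕b18⊕b19⊕b20⊕b21⊕b22⊕b23⊕b24⊕b25⊕b26⊕b27⊕b28⊕b29⊕b30⊕b31 = 0⊕0⊕0⊕0⊕0⊕1⊕1⊕0⊕1⊕1⊕0⊕0⊕1⊕0⊕0⊕0 = 1
Syndrome (s16...s1) = 11101 → position 29.

29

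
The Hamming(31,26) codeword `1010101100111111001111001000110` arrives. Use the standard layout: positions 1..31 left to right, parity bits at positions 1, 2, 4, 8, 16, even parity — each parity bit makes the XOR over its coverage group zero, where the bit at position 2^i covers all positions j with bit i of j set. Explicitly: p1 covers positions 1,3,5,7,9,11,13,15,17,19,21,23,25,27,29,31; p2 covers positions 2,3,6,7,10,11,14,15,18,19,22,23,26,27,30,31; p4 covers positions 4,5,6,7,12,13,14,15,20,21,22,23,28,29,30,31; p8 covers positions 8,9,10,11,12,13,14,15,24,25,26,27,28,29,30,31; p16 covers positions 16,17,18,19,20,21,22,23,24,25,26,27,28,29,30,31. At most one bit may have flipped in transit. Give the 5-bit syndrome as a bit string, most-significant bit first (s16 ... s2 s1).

s1: b1⊕b3⊕b5⊕b7⊕b9⊕b11⊕b13⊕b15⊕b17⊕b19⊕b21⊕b23⊕b25⊕b27⊕b29⊕b31 = 1⊕1⊕1⊕1⊕0⊕1⊕1⊕1⊕0⊕1⊕1⊕0⊕1⊕0⊕1⊕0 = 1
s2: b2⊕b3⊕b6⊕b7⊕b10⊕b11⊕b14⊕b15⊕b18⊕b19⊕b22⊕b23⊕b26⊕b27⊕b30⊕b31 = 0⊕1⊕0⊕1⊕0⊕1⊕1⊕1⊕0⊕1⊕1⊕0⊕0⊕0⊕1⊕0 = 0
s4: b4⊕b5⊕b6⊕b7⊕b12⊕b13⊕b14⊕b15⊕b20⊕b21⊕b22⊕b23⊕b28⊕b29⊕b30⊕b31 = 0⊕1⊕0⊕1⊕1⊕1⊕1⊕1⊕1⊕1⊕1⊕0⊕0⊕1⊕1⊕0 = 1
s8: b8⊕b9⊕b10⊕b11⊕b12⊕b13⊕b14⊕b15⊕b24⊕b25⊕b26⊕b27⊕b28⊕b29⊕b30⊕b31 = 1⊕0⊕0⊕1⊕1⊕1⊕1⊕1⊕0⊕1⊕0⊕0⊕0⊕1⊕1⊕0 = 1
s16: b16⊕b17⊕b18⊕b19⊕b20⊕b21⊕b22⊕b23⊕b24⊕b25⊕b26⊕b27⊕b28⊕b29⊕b30⊕b31 = 1⊕0⊕0⊕1⊕1⊕1⊕1⊕0⊕0⊕1⊕0⊕0⊕0⊕1⊕1⊕0 = 0
Syndrome (s16...s1) = 01101 → position 13.

01101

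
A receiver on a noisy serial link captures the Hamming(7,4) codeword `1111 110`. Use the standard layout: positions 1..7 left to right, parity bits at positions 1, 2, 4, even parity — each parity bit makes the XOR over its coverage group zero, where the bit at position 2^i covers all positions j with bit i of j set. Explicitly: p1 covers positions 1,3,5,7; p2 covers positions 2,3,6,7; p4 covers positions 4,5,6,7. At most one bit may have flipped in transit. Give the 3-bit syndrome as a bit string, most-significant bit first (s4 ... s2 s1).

111

s1: b1⊕b3⊕b5⊕b7 = 1⊕1⊕1⊕0 = 1
s2: b2⊕b3⊕b6⊕b7 = 1⊕1⊕1⊕0 = 1
s4: b4⊕b5⊕b6⊕b7 = 1⊕1⊕1⊕0 = 1
Syndrome (s4...s1) = 111 → position 7.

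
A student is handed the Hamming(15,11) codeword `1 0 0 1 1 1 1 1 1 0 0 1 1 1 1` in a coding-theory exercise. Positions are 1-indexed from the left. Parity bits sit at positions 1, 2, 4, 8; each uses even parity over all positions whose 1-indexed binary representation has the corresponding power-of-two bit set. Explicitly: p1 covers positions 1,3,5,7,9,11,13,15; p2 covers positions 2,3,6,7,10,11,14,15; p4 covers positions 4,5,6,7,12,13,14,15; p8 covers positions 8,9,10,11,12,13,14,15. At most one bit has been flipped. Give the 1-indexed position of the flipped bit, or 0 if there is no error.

0

s1: b1⊕b3⊕b5⊕b7⊕b9⊕b11⊕b13⊕b15 = 1⊕0⊕1⊕1⊕1⊕0⊕1⊕1 = 0
s2: b2⊕b3⊕b6⊕b7⊕b10⊕b11⊕b14⊕b15 = 0⊕0⊕1⊕1⊕0⊕0⊕1⊕1 = 0
s4: b4⊕b5⊕b6⊕b7⊕b12⊕b13⊕b14⊕b15 = 1⊕1⊕1⊕1⊕1⊕1⊕1⊕1 = 0
s8: b8⊕b9⊕b10⊕b11⊕b12⊕b13⊕b14⊕b15 = 1⊕1⊕0⊕0⊕1⊕1⊕1⊕1 = 0
Syndrome (s8...s1) = 0000 → position 0 (no error).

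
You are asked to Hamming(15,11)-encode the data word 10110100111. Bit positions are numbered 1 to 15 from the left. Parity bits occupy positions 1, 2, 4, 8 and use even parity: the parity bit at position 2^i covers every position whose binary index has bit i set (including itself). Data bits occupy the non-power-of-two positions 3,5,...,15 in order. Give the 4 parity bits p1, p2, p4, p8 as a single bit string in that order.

Place data bits at non-power-of-two positions: b3=1, b5=0, b6=1, b7=1, b9=0, b10=1, b11=0, b12=0, b13=1, b14=1, b15=1.
p1 = XOR of data positions {3,5,7,9,11,13,15} = 1⊕0⊕1⊕0⊕0⊕1⊕1 = 0
p2 = XOR of data positions {3,6,7,10,11,14,15} = 1⊕1⊕1⊕1⊕0⊕1⊕1 = 0
p4 = XOR of data positions {5,6,7,12,13,14,15} = 0⊕1⊕1⊕0⊕1⊕1⊕1 = 1
p8 = XOR of data positions {9,10,11,12,13,14,15} = 0⊕1⊕0⊕0⊕1⊕1⊕1 = 0
Parity bits p1,p2,p4,p8 = 0010

0010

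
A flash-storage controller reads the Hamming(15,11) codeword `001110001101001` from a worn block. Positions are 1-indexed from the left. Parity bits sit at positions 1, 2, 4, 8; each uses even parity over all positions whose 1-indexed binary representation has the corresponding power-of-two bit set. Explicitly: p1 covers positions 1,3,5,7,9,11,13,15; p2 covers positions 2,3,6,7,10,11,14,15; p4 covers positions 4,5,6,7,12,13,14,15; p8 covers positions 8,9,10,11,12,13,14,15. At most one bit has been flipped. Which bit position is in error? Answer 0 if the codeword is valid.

2

s1: b1⊕b3⊕b5⊕b7⊕b9⊕b11⊕b13⊕b15 = 0⊕1⊕1⊕0⊕1⊕0⊕0⊕1 = 0
s2: b2⊕b3⊕b6⊕b7⊕b10⊕b11⊕b14⊕b15 = 0⊕1⊕0⊕0⊕1⊕0⊕0⊕1 = 1
s4: b4⊕b5⊕b6⊕b7⊕b12⊕b13⊕b14⊕b15 = 1⊕1⊕0⊕0⊕1⊕0⊕0⊕1 = 0
s8: b8⊕b9⊕b10⊕b11⊕b12⊕b13⊕b14⊕b15 = 0⊕1⊕1⊕0⊕1⊕0⊕0⊕1 = 0
Syndrome (s8...s1) = 0010 → position 2.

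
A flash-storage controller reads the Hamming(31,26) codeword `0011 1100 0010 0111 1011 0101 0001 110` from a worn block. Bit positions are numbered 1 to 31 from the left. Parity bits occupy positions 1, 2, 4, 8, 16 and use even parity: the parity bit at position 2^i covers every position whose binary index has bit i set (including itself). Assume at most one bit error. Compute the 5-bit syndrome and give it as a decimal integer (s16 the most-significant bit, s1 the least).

s1: b1⊕b3⊕b5⊕b7⊕b9⊕b11⊕b13⊕b15⊕b17⊕b19⊕b21⊕b23⊕b25⊕b27⊕b29⊕b31 = 0⊕1⊕1⊕0⊕0⊕1⊕0⊕1⊕1⊕1⊕0⊕0⊕0⊕0⊕1⊕0 = 1
s2: b2⊕b3⊕b6⊕b7⊕b10⊕b11⊕b14⊕b15⊕b18⊕b19⊕b22⊕b23⊕b26⊕b27⊕b30⊕b31 = 0⊕1⊕1⊕0⊕0⊕1⊕1⊕1⊕0⊕1⊕1⊕0⊕0⊕0⊕1⊕0 = 0
s4: b4⊕b5⊕b6⊕b7⊕b12⊕b13⊕b14⊕b15⊕b20⊕b21⊕b22⊕b23⊕b28⊕b29⊕b30⊕b31 = 1⊕1⊕1⊕0⊕0⊕0⊕1⊕1⊕1⊕0⊕1⊕0⊕1⊕1⊕1⊕0 = 0
s8: b8⊕b9⊕b10⊕b11⊕b12⊕b13⊕b14⊕b15⊕b24⊕b25⊕b26⊕b27⊕b28⊕b29⊕b30⊕b31 = 0⊕0⊕0⊕1⊕0⊕0⊕1⊕1⊕1⊕0⊕0⊕0⊕1⊕1⊕1⊕0 = 1
s16: b16⊕b17⊕b18⊕b19⊕b20⊕b21⊕b22⊕b23⊕b24⊕b25⊕b26⊕b27⊕b28⊕b29⊕b30⊕b31 = 1⊕1⊕0⊕1⊕1⊕0⊕1⊕0⊕1⊕0⊕0⊕0⊕1⊕1⊕1⊕0 = 1
Syndrome (s16...s1) = 11001 → position 25.

25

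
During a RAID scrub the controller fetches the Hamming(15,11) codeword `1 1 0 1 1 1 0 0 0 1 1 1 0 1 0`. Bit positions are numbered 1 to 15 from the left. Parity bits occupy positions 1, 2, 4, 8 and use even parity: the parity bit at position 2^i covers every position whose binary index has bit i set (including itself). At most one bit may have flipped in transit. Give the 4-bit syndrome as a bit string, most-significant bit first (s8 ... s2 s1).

s1: b1⊕b3⊕b5⊕b7⊕b9⊕b11⊕b13⊕b15 = 1⊕0⊕1⊕0⊕0⊕1⊕0⊕0 = 1
s2: b2⊕b3⊕b6⊕b7⊕b10⊕b11⊕b14⊕b15 = 1⊕0⊕1⊕0⊕1⊕1⊕1⊕0 = 1
s4: b4⊕b5⊕b6⊕b7⊕b12⊕b13⊕b14⊕b15 = 1⊕1⊕1⊕0⊕1⊕0⊕1⊕0 = 1
s8: b8⊕b9⊕b10⊕b11⊕b12⊕b13⊕b14⊕b15 = 0⊕0⊕1⊕1⊕1⊕0⊕1⊕0 = 0
Syndrome (s8...s1) = 0111 → position 7.

0111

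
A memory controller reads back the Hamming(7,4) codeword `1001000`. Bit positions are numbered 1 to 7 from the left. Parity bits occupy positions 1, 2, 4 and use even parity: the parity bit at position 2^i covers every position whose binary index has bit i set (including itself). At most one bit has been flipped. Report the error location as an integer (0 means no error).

5

s1: b1⊕b3⊕b5⊕b7 = 1⊕0⊕0⊕0 = 1
s2: b2⊕b3⊕b6⊕b7 = 0⊕0⊕0⊕0 = 0
s4: b4⊕b5⊕b6⊕b7 = 1⊕0⊕0⊕0 = 1
Syndrome (s4...s1) = 101 → position 5.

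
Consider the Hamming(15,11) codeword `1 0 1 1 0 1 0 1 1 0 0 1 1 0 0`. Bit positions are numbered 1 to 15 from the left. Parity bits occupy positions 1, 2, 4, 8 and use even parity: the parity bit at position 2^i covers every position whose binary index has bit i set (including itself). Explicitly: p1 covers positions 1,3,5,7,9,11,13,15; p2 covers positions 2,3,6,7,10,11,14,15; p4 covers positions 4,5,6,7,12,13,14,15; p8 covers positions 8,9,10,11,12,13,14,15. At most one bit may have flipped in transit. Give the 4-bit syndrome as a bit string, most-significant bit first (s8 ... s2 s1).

0000

s1: b1⊕b3⊕b5⊕b7⊕b9⊕b11⊕b13⊕b15 = 1⊕1⊕0⊕0⊕1⊕0⊕1⊕0 = 0
s2: b2⊕b3⊕b6⊕b7⊕b10⊕b11⊕b14⊕b15 = 0⊕1⊕1⊕0⊕0⊕0⊕0⊕0 = 0
s4: b4⊕b5⊕b6⊕b7⊕b12⊕b13⊕b14⊕b15 = 1⊕0⊕1⊕0⊕1⊕1⊕0⊕0 = 0
s8: b8⊕b9⊕b10⊕b11⊕b12⊕b13⊕b14⊕b15 = 1⊕1⊕0⊕0⊕1⊕1⊕0⊕0 = 0
Syndrome (s8...s1) = 0000 → position 0 (no error).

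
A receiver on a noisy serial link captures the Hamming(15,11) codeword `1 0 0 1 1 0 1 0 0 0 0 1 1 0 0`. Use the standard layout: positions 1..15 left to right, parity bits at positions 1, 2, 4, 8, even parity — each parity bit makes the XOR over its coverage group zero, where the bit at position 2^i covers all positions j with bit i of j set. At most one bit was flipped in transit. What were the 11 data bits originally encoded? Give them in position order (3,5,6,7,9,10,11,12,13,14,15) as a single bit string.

s1: b1⊕b3⊕b5⊕b7⊕b9⊕b11⊕b13⊕b15 = 1⊕0⊕1⊕1⊕0⊕0⊕1⊕0 = 0
s2: b2⊕b3⊕b6⊕b7⊕b10⊕b11⊕b14⊕b15 = 0⊕0⊕0⊕1⊕0⊕0⊕0⊕0 = 1
s4: b4⊕b5⊕b6⊕b7⊕b12⊕b13⊕b14⊕b15 = 1⊕1⊕0⊕1⊕1⊕1⊕0⊕0 = 1
s8: b8⊕b9⊕b10⊕b11⊕b12⊕b13⊕b14⊕b15 = 0⊕0⊕0⊕0⊕1⊕1⊕0⊕0 = 0
Syndrome (s8...s1) = 0110 → position 6.
Flip bit 6: corrected codeword = 100111100001100
Data bits at positions 3,5,6,7,9,10,11,12,13,14,15: 01110001100

01110001100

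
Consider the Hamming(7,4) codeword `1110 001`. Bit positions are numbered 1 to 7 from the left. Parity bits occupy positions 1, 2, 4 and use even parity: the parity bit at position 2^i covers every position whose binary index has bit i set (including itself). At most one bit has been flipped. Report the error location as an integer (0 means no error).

s1: b1⊕b3⊕b5⊕b7 = 1⊕1⊕0⊕1 = 1
s2: b2⊕b3⊕b6⊕b7 = 1⊕1⊕0⊕1 = 1
s4: b4⊕b5⊕b6⊕b7 = 0⊕0⊕0⊕1 = 1
Syndrome (s4...s1) = 111 → position 7.

7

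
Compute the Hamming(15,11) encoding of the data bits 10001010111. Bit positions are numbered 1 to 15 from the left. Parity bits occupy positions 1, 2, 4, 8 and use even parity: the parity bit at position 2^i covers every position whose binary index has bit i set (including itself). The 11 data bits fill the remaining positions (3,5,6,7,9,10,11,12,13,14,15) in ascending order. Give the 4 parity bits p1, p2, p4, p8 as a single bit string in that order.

1011

Place data bits at non-power-of-two positions: b3=1, b5=0, b6=0, b7=0, b9=1, b10=0, b11=1, b12=0, b13=1, b14=1, b15=1.
p1 = XOR of data positions {3,5,7,9,11,13,15} = 1⊕0⊕0⊕1⊕1⊕1⊕1 = 1
p2 = XOR of data positions {3,6,7,10,11,14,15} = 1⊕0⊕0⊕0⊕1⊕1⊕1 = 0
p4 = XOR of data positions {5,6,7,12,13,14,15} = 0⊕0⊕0⊕0⊕1⊕1⊕1 = 1
p8 = XOR of data positions {9,10,11,12,13,14,15} = 1⊕0⊕1⊕0⊕1⊕1⊕1 = 1
Parity bits p1,p2,p4,p8 = 1011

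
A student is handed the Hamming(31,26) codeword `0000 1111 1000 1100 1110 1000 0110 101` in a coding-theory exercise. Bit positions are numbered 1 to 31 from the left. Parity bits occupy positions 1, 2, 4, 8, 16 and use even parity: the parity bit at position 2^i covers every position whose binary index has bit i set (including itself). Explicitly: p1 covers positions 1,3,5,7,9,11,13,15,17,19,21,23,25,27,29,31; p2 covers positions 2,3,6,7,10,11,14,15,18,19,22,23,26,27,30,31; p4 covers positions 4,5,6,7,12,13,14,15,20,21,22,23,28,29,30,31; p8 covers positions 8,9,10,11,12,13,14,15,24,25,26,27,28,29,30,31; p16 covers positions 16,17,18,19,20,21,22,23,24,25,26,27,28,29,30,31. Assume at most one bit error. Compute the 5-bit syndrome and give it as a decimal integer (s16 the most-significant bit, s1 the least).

s1: b1⊕b3⊕b5⊕b7⊕b9⊕b11⊕b13⊕b15⊕b17⊕b19⊕b21⊕b23⊕b25⊕b27⊕b29⊕b31 = 0⊕0⊕1⊕1⊕1⊕0⊕1⊕0⊕1⊕1⊕1⊕0⊕0⊕1⊕1⊕1 = 0
s2: b2⊕b3⊕b6⊕b7⊕b10⊕b11⊕b14⊕b15⊕b18⊕b19⊕b22⊕b23⊕b26⊕b27⊕b30⊕b31 = 0⊕0⊕1⊕1⊕0⊕0⊕1⊕0⊕1⊕1⊕0⊕0⊕1⊕1⊕0⊕1 = 0
s4: b4⊕b5⊕b6⊕b7⊕b12⊕b13⊕b14⊕b15⊕b20⊕b21⊕b22⊕b23⊕b28⊕b29⊕b30⊕b31 = 0⊕1⊕1⊕1⊕0⊕1⊕1⊕0⊕0⊕1⊕0⊕0⊕0⊕1⊕0⊕1 = 0
s8: b8⊕b9⊕b10⊕b11⊕b12⊕b13⊕b14⊕b15⊕b24⊕b25⊕b26⊕b27⊕b28⊕b29⊕b30⊕b31 = 1⊕1⊕0⊕0⊕0⊕1⊕1⊕0⊕0⊕0⊕1⊕1⊕0⊕1⊕0⊕1 = 0
s16: b16⊕b17⊕b18⊕b19⊕b20⊕b21⊕b22⊕b23⊕b24⊕b25⊕b26⊕b27⊕b28⊕b29⊕b30⊕b31 = 0⊕1⊕1⊕1⊕0⊕1⊕0⊕0⊕0⊕0⊕1⊕1⊕0⊕1⊕0⊕1 = 0
Syndrome (s16...s1) = 00000 → position 0 (no error).

0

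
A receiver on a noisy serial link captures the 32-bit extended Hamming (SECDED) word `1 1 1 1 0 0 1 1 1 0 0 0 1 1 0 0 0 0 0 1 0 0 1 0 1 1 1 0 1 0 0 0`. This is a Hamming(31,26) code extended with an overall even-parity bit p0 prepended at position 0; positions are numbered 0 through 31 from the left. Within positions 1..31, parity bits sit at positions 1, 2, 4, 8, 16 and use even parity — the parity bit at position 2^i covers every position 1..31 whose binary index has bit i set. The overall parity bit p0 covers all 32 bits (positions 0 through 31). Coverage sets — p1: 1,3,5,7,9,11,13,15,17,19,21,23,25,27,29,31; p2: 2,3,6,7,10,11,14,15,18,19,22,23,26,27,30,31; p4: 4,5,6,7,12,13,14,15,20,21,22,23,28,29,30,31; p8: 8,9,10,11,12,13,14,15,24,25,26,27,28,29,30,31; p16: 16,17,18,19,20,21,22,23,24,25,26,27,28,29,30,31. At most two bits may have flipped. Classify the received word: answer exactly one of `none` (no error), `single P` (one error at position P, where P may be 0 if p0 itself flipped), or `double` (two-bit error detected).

s1: b1⊕b3⊕b5⊕b7⊕b9⊕b11⊕b13⊕b15⊕b17⊕b19⊕b21⊕b23⊕b25⊕b27⊕b29⊕b31 = 1⊕1⊕0⊕1⊕0⊕0⊕1⊕0⊕0⊕1⊕0⊕0⊕1⊕0⊕0⊕0 = 0
s2: b2⊕b3⊕b6⊕b7⊕b10⊕b11⊕b14⊕b15⊕b18⊕b19⊕b22⊕b23⊕b26⊕b27⊕b30⊕b31 = 1⊕1⊕1⊕1⊕0⊕0⊕0⊕0⊕0⊕1⊕1⊕0⊕1⊕0⊕0⊕0 = 1
s4: b4⊕b5⊕b6⊕b7⊕b12⊕b13⊕b14⊕b15⊕b20⊕b21⊕b22⊕b23⊕b28⊕b29⊕b30⊕b31 = 0⊕0⊕1⊕1⊕1⊕1⊕0⊕0⊕0⊕0⊕1⊕0⊕1⊕0⊕0⊕0 = 0
s8: b8⊕b9⊕b10⊕b11⊕b12⊕b13⊕b14⊕b15⊕b24⊕b25⊕b26⊕b27⊕b28⊕b29⊕b30⊕b31 = 1⊕0⊕0⊕0⊕1⊕1⊕0⊕0⊕1⊕1⊕1⊕0⊕1⊕0⊕0⊕0 = 1
s16: b16⊕b17⊕b18⊕b19⊕b20⊕b21⊕b22⊕b23⊕b24⊕b25⊕b26⊕b27⊕b28⊕b29⊕b30⊕b31 = 0⊕0⊕0⊕1⊕0⊕0⊕1⊕0⊕1⊕1⊕1⊕0⊕1⊕0⊕0⊕0 = 0
Syndrome (s16...s1) = 01010 → position 10.
Overall parity (XOR of all 32 bits, including p0): 1⊕1⊕1⊕1⊕0⊕0⊕1⊕1⊕1⊕0⊕0⊕0⊕1⊕1⊕0⊕0⊕0⊕0⊕0⊕1⊕0⊕0⊕1⊕0⊕1⊕1⊕1⊕0⊕1⊕0⊕0⊕0 = 1
Overall=1, syndrome position=10 → single-bit error at position 10.

single 10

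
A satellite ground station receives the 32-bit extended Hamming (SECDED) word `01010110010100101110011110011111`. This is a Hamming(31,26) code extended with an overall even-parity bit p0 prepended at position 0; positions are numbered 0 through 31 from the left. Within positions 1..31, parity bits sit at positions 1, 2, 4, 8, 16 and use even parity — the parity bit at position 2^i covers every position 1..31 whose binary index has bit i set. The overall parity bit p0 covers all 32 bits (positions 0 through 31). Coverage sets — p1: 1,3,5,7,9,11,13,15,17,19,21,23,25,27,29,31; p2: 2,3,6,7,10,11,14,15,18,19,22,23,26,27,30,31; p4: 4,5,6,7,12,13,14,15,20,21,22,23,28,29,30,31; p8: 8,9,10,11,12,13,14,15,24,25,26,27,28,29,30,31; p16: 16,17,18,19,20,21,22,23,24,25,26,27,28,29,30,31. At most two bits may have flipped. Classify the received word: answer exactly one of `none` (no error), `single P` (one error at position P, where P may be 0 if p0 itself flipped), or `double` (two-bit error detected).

single 9

s1: b1⊕b3⊕b5⊕b7⊕b9⊕b11⊕b13⊕b15⊕b17⊕b19⊕b21⊕b23⊕b25⊕b27⊕b29⊕b31 = 1⊕1⊕1⊕0⊕1⊕1⊕0⊕0⊕1⊕0⊕1⊕1⊕0⊕1⊕1⊕1 = 1
s2: b2⊕b3⊕b6⊕b7⊕b10⊕b11⊕b14⊕b15⊕b18⊕b19⊕b22⊕b23⊕b26⊕b27⊕b30⊕b31 = 0⊕1⊕1⊕0⊕0⊕1⊕1⊕0⊕1⊕0⊕1⊕1⊕0⊕1⊕1⊕1 = 0
s4: b4⊕b5⊕b6⊕b7⊕b12⊕b13⊕b14⊕b15⊕b20⊕b21⊕b22⊕b23⊕b28⊕b29⊕b30⊕b31 = 0⊕1⊕1⊕0⊕0⊕0⊕1⊕0⊕0⊕1⊕1⊕1⊕1⊕1⊕1⊕1 = 0
s8: b8⊕b9⊕b10⊕b11⊕b12⊕b13⊕b14⊕b15⊕b24⊕b25⊕b26⊕b27⊕b28⊕b29⊕b30⊕b31 = 0⊕1⊕0⊕1⊕0⊕0⊕1⊕0⊕1⊕0⊕0⊕1⊕1⊕1⊕1⊕1 = 1
s16: b16⊕b17⊕b18⊕b19⊕b20⊕b21⊕b22⊕b23⊕b24⊕b25⊕b26⊕b27⊕b28⊕b29⊕b30⊕b31 = 1⊕1⊕1⊕0⊕0⊕1⊕1⊕1⊕1⊕0⊕0⊕1⊕1⊕1⊕1⊕1 = 0
Syndrome (s16...s1) = 01001 → position 9.
Overall parity (XOR of all 32 bits, including p0): 0⊕1⊕0⊕1⊕0⊕1⊕1⊕0⊕0⊕1⊕0⊕1⊕0⊕0⊕1⊕0⊕1⊕1⊕1⊕0⊕0⊕1⊕1⊕1⊕1⊕0⊕0⊕1⊕1⊕1⊕1⊕1 = 1
Overall=1, syndrome position=9 → single-bit error at position 9.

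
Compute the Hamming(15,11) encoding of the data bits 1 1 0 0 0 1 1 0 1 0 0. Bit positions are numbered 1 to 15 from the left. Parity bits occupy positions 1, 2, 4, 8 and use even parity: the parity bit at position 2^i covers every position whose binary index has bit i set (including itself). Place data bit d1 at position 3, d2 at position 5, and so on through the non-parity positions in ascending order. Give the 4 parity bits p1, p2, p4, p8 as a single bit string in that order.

Place data bits at non-power-of-two positions: b3=1, b5=1, b6=0, b7=0, b9=0, b10=1, b11=1, b12=0, b13=1, b14=0, b15=0.
p1 = XOR of data positions {3,5,7,9,11,13,15} = 1⊕1⊕0⊕0⊕1⊕1⊕0 = 0
p2 = XOR of data positions {3,6,7,10,11,14,15} = 1⊕0⊕0⊕1⊕1⊕0⊕0 = 1
p4 = XOR of data positions {5,6,7,12,13,14,15} = 1⊕0⊕0⊕0⊕1⊕0⊕0 = 0
p8 = XOR of data positions {9,10,11,12,13,14,15} = 0⊕1⊕1⊕0⊕1⊕0⊕0 = 1
Parity bits p1,p2,p4,p8 = 0101

0101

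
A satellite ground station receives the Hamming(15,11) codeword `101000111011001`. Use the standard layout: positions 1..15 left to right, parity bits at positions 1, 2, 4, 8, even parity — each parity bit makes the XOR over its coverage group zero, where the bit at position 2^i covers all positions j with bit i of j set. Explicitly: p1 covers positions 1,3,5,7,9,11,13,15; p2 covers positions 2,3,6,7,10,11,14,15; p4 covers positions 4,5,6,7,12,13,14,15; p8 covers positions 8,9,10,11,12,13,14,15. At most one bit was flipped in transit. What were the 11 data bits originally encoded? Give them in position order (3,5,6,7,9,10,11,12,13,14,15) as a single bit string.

s1: b1⊕b3⊕b5⊕b7⊕b9⊕b11⊕b13⊕b15 = 1⊕1⊕0⊕1⊕1⊕1⊕0⊕1 = 0
s2: b2⊕b3⊕b6⊕b7⊕b10⊕b11⊕b14⊕b15 = 0⊕1⊕0⊕1⊕0⊕1⊕0⊕1 = 0
s4: b4⊕b5⊕b6⊕b7⊕b12⊕b13⊕b14⊕b15 = 0⊕0⊕0⊕1⊕1⊕0⊕0⊕1 = 1
s8: b8⊕b9⊕b10⊕b11⊕b12⊕b13⊕b14⊕b15 = 1⊕1⊕0⊕1⊕1⊕0⊕0⊕1 = 1
Syndrome (s8...s1) = 1100 → position 12.
Flip bit 12: corrected codeword = 101000111010001
Data bits at positions 3,5,6,7,9,10,11,12,13,14,15: 10011010001

10011010001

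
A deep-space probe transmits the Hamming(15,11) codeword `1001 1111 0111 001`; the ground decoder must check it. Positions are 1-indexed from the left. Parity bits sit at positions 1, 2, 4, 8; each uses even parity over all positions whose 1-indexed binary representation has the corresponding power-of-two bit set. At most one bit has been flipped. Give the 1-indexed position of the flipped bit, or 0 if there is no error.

s1: b1⊕b3⊕b5⊕b7⊕b9⊕b11⊕b13⊕b15 = 1⊕0⊕1⊕1⊕0⊕1⊕0⊕1 = 1
s2: b2⊕b3⊕b6⊕b7⊕b10⊕b11⊕b14⊕b15 = 0⊕0⊕1⊕1⊕1⊕1⊕0⊕1 = 1
s4: b4⊕b5⊕b6⊕b7⊕b12⊕b13⊕b14⊕b15 = 1⊕1⊕1⊕1⊕1⊕0⊕0⊕1 = 0
s8: b8⊕b9⊕b10⊕b11⊕b12⊕b13⊕b14⊕b15 = 1⊕0⊕1⊕1⊕1⊕0⊕0⊕1 = 1
Syndrome (s8...s1) = 1011 → position 11.

11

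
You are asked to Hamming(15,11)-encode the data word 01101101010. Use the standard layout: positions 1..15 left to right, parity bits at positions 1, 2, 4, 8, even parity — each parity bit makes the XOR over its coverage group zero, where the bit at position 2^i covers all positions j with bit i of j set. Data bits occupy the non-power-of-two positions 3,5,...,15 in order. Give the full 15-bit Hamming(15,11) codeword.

Place data bits at non-power-of-two positions: b3=0, b5=1, b6=1, b7=0, b9=1, b10=1, b11=0, b12=1, b13=0, b14=1, b15=0.
p1 = XOR of data positions {3,5,7,9,11,13,15} = 0⊕1⊕0⊕1⊕0⊕0⊕0 = 0
p2 = XOR of data positions {3,6,7,10,11,14,15} = 0⊕1⊕0⊕1⊕0⊕1⊕0 = 1
p4 = XOR of data positions {5,6,7,12,13,14,15} = 1⊕1⊕0⊕1⊕0⊕1⊕0 = 0
p8 = XOR of data positions {9,10,11,12,13,14,15} = 1⊕1⊕0⊕1⊕0⊕1⊕0 = 0
Codeword b1..b15 = 010011001101010

010011001101010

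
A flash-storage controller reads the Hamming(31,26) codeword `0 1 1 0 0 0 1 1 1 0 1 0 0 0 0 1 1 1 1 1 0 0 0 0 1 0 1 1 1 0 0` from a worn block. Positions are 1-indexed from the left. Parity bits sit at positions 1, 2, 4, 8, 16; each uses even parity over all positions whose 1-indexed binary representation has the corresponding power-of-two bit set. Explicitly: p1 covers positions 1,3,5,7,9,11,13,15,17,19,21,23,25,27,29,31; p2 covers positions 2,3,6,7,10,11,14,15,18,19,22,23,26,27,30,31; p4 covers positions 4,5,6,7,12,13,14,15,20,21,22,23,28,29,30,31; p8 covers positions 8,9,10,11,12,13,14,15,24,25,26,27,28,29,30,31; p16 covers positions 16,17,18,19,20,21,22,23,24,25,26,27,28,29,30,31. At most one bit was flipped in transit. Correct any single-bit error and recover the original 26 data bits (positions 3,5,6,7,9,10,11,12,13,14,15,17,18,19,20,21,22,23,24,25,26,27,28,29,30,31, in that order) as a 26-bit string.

s1: b1⊕b3⊕b5⊕b7⊕b9⊕b11⊕b13⊕b15⊕b17⊕b19⊕b21⊕b23⊕b25⊕b27⊕b29⊕b31 = 0⊕1⊕0⊕1⊕1⊕1⊕0⊕0⊕1⊕1⊕0⊕0⊕1⊕1⊕1⊕0 = 1
s2: b2⊕b3⊕b6⊕b7⊕b10⊕b11⊕b14⊕b15⊕b18⊕b19⊕b22⊕b23⊕b26⊕b27⊕b30⊕b31 = 1⊕1⊕0⊕1⊕0⊕1⊕0⊕0⊕1⊕1⊕0⊕0⊕0⊕1⊕0⊕0 = 1
s4: b4⊕b5⊕b6⊕b7⊕b12⊕b13⊕b14⊕b15⊕b20⊕b21⊕b22⊕b23⊕b28⊕b29⊕b30⊕b31 = 0⊕0⊕0⊕1⊕0⊕0⊕0⊕0⊕1⊕0⊕0⊕0⊕1⊕1⊕0⊕0 = 0
s8: b8⊕b9⊕b10⊕b11⊕b12⊕b13⊕b14⊕b15⊕b24⊕b25⊕b26⊕b27⊕b28⊕b29⊕b30⊕b31 = 1⊕1⊕0⊕1⊕0⊕0⊕0⊕0⊕0⊕1⊕0⊕1⊕1⊕1⊕0⊕0 = 1
s16: b16⊕b17⊕b18⊕b19⊕b20⊕b21⊕b22⊕b23⊕b24⊕b25⊕b26⊕b27⊕b28⊕b29⊕b30⊕b31 = 1⊕1⊕1⊕1⊕1⊕0⊕0⊕0⊕0⊕1⊕0⊕1⊕1⊕1⊕0⊕0 = 1
Syndrome (s16...s1) = 11011 → position 27.
Flip bit 27: corrected codeword = 0110001110100001111100001001100
Data bits at positions 3,5,6,7,9,10,11,12,13,14,15,17,18,19,20,21,22,23,24,25,26,27,28,29,30,31: 10011010000111100001001100

10011010000111100001001100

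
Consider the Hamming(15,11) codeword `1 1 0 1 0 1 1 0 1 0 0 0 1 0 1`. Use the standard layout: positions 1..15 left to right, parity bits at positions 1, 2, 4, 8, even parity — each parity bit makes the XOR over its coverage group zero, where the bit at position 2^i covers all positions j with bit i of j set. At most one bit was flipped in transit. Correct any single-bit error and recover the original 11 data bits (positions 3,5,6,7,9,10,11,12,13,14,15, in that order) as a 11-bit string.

00111000001

s1: b1⊕b3⊕b5⊕b7⊕b9⊕b11⊕b13⊕b15 = 1⊕0⊕0⊕1⊕1⊕0⊕1⊕1 = 1
s2: b2⊕b3⊕b6⊕b7⊕b10⊕b11⊕b14⊕b15 = 1⊕0⊕1⊕1⊕0⊕0⊕0⊕1 = 0
s4: b4⊕b5⊕b6⊕b7⊕b12⊕b13⊕b14⊕b15 = 1⊕0⊕1⊕1⊕0⊕1⊕0⊕1 = 1
s8: b8⊕b9⊕b10⊕b11⊕b12⊕b13⊕b14⊕b15 = 0⊕1⊕0⊕0⊕0⊕1⊕0⊕1 = 1
Syndrome (s8...s1) = 1101 → position 13.
Flip bit 13: corrected codeword = 110101101000001
Data bits at positions 3,5,6,7,9,10,11,12,13,14,15: 00111000001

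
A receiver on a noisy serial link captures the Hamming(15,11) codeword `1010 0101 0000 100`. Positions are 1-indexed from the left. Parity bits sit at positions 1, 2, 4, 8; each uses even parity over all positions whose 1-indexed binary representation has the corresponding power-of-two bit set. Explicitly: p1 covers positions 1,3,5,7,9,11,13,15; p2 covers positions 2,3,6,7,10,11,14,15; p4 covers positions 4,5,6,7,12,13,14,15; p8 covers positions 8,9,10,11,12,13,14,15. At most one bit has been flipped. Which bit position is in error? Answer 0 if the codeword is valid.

1

s1: b1⊕b3⊕b5⊕b7⊕b9⊕b11⊕b13⊕b15 = 1⊕1⊕0⊕0⊕0⊕0⊕1⊕0 = 1
s2: b2⊕b3⊕b6⊕b7⊕b10⊕b11⊕b14⊕b15 = 0⊕1⊕1⊕0⊕0⊕0⊕0⊕0 = 0
s4: b4⊕b5⊕b6⊕b7⊕b12⊕b13⊕b14⊕b15 = 0⊕0⊕1⊕0⊕0⊕1⊕0⊕0 = 0
s8: b8⊕b9⊕b10⊕b11⊕b12⊕b13⊕b14⊕b15 = 1⊕0⊕0⊕0⊕0⊕1⊕0⊕0 = 0
Syndrome (s8...s1) = 0001 → position 1.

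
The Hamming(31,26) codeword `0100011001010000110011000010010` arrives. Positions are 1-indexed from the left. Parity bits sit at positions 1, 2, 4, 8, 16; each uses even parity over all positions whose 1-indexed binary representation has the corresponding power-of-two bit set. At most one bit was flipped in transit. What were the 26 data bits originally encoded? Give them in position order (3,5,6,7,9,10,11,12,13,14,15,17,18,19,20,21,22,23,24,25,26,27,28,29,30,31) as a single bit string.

s1: b1⊕b3⊕b5⊕b7⊕b9⊕b11⊕b13⊕b15⊕b17⊕b19⊕b21⊕b23⊕b25⊕b27⊕b29⊕b31 = 0⊕0⊕0⊕1⊕0⊕0⊕0⊕0⊕1⊕0⊕1⊕0⊕0⊕1⊕0⊕0 = 0
s2: b2⊕b3⊕b6⊕b7⊕b10⊕b11⊕b14⊕b15⊕b18⊕b19⊕b22⊕b23⊕b26⊕b27⊕b30⊕b31 = 1⊕0⊕1⊕1⊕1⊕0⊕0⊕0⊕1⊕0⊕1⊕0⊕0⊕1⊕1⊕0 = 0
s4: b4⊕b5⊕b6⊕b7⊕b12⊕b13⊕b14⊕b15⊕b20⊕b21⊕b22⊕b23⊕b28⊕b29⊕b30⊕b31 = 0⊕0⊕1⊕1⊕1⊕0⊕0⊕0⊕0⊕1⊕1⊕0⊕0⊕0⊕1⊕0 = 0
s8: b8⊕b9⊕b10⊕b11⊕b12⊕b13⊕b14⊕b15⊕b24⊕b25⊕b26⊕b27⊕b28⊕b29⊕b30⊕b31 = 0⊕0⊕1⊕0⊕1⊕0⊕0⊕0⊕0⊕0⊕0⊕1⊕0⊕0⊕1⊕0 = 0
s16: b16⊕b17⊕b18⊕b19⊕b20⊕b21⊕b22⊕b23⊕b24⊕b25⊕b26⊕b27⊕b28⊕b29⊕b30⊕b31 = 0⊕1⊕1⊕0⊕0⊕1⊕1⊕0⊕0⊕0⊕0⊕1⊕0⊕0⊕1⊕0 = 0
Syndrome (s16...s1) = 00000 → position 0 (no error).
No correction needed.
Data bits at positions 3,5,6,7,9,10,11,12,13,14,15,17,18,19,20,21,22,23,24,25,26,27,28,29,30,31: 00110101000110011000010010

00110101000110011000010010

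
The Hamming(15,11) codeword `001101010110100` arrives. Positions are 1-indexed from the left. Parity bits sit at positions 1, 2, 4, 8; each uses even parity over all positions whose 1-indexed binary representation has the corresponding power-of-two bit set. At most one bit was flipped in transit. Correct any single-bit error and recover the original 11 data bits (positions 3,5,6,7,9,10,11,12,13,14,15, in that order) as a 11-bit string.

s1: b1⊕b3⊕b5⊕b7⊕b9⊕b11⊕b13⊕b15 = 0⊕1⊕0⊕0⊕0⊕1⊕1⊕0 = 1
s2: b2⊕b3⊕b6⊕b7⊕b10⊕b11⊕b14⊕b15 = 0⊕1⊕1⊕0⊕1⊕1⊕0⊕0 = 0
s4: b4⊕b5⊕b6⊕b7⊕b12⊕b13⊕b14⊕b15 = 1⊕0⊕1⊕0⊕0⊕1⊕0⊕0 = 1
s8: b8⊕b9⊕b10⊕b11⊕b12⊕b13⊕b14⊕b15 = 1⊕0⊕1⊕1⊕0⊕1⊕0⊕0 = 0
Syndrome (s8...s1) = 0101 → position 5.
Flip bit 5: corrected codeword = 001111010110100
Data bits at positions 3,5,6,7,9,10,11,12,13,14,15: 11100110100

11100110100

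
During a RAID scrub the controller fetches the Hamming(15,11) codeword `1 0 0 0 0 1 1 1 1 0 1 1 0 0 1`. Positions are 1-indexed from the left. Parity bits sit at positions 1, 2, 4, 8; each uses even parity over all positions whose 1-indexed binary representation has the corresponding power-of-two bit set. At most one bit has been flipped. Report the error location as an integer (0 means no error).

9

s1: b1⊕b3⊕b5⊕b7⊕b9⊕b11⊕b13⊕b15 = 1⊕0⊕0⊕1⊕1⊕1⊕0⊕1 = 1
s2: b2⊕b3⊕b6⊕b7⊕b10⊕b11⊕b14⊕b15 = 0⊕0⊕1⊕1⊕0⊕1⊕0⊕1 = 0
s4: b4⊕b5⊕b6⊕b7⊕b12⊕b13⊕b14⊕b15 = 0⊕0⊕1⊕1⊕1⊕0⊕0⊕1 = 0
s8: b8⊕b9⊕b10⊕b11⊕b12⊕b13⊕b14⊕b15 = 1⊕1⊕0⊕1⊕1⊕0⊕0⊕1 = 1
Syndrome (s8...s1) = 1001 → position 9.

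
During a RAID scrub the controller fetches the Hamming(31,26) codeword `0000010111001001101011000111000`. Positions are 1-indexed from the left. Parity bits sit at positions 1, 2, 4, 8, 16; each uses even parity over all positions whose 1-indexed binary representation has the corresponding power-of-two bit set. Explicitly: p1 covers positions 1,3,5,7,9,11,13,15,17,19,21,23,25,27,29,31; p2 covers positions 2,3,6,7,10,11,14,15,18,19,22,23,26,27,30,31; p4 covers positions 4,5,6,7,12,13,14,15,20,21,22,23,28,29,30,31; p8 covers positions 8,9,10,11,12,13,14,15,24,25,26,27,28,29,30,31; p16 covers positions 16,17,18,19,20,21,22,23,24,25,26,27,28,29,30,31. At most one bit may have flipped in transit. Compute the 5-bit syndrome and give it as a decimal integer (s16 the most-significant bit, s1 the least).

12

s1: b1⊕b3⊕b5⊕b7⊕b9⊕b11⊕b13⊕b15⊕b17⊕b19⊕b21⊕b23⊕b25⊕b27⊕b29⊕b31 = 0⊕0⊕0⊕0⊕1⊕0⊕1⊕0⊕1⊕1⊕1⊕0⊕0⊕1⊕0⊕0 = 0
s2: b2⊕b3⊕b6⊕b7⊕b10⊕b11⊕b14⊕b15⊕b18⊕b19⊕b22⊕b23⊕b26⊕b27⊕b30⊕b31 = 0⊕0⊕1⊕0⊕1⊕0⊕0⊕0⊕0⊕1⊕1⊕0⊕1⊕1⊕0⊕0 = 0
s4: b4⊕b5⊕b6⊕b7⊕b12⊕b13⊕b14⊕b15⊕b20⊕b21⊕b22⊕b23⊕b28⊕b29⊕b30⊕b31 = 0⊕0⊕1⊕0⊕0⊕1⊕0⊕0⊕0⊕1⊕1⊕0⊕1⊕0⊕0⊕0 = 1
s8: b8⊕b9⊕b10⊕b11⊕b12⊕b13⊕b14⊕b15⊕b24⊕b25⊕b26⊕b27⊕b28⊕b29⊕b30⊕b31 = 1⊕1⊕1⊕0⊕0⊕1⊕0⊕0⊕0⊕0⊕1⊕1⊕1⊕0⊕0⊕0 = 1
s16: b16⊕b17⊕b18⊕b19⊕b20⊕b21⊕b22⊕b23⊕b24⊕b25⊕b26⊕b27⊕b28⊕b29⊕b30⊕b31 = 1⊕1⊕0⊕1⊕0⊕1⊕1⊕0⊕0⊕0⊕1⊕1⊕1⊕0⊕0⊕0 = 0
Syndrome (s16...s1) = 01100 → position 12.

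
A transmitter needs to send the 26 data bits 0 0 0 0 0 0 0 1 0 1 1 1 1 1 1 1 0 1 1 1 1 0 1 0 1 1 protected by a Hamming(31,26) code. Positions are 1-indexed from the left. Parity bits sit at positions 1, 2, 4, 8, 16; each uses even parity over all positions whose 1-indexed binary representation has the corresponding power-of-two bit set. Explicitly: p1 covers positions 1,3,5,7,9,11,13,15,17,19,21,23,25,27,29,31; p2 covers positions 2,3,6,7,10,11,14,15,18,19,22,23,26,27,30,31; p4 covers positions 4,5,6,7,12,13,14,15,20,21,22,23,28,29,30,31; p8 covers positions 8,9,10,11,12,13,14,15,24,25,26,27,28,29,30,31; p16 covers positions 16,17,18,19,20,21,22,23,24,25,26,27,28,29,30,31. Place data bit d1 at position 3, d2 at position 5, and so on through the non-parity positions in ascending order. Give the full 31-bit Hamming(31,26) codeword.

1001000100010110111110111101011

Place data bits at non-power-of-two positions: b3=0, b5=0, b6=0, b7=0, b9=0, b10=0, b11=0, b12=1, b13=0, b14=1, b15=1, b17=1, b18=1, b19=1, b20=1, b21=1, b22=0, b23=1, b24=1, b25=1, b26=1, b27=0, b28=1, b29=0, b30=1, b31=1.
p1 = XOR of data positions {3,5,7,9,11,13,15,17,19,21,23,25,27,29,31} = 0⊕0⊕0⊕0⊕0⊕0⊕1⊕1⊕1⊕1⊕1⊕1⊕0⊕0⊕1 = 1
p2 = XOR of data positions {3,6,7,10,11,14,15,18,19,22,23,26,27,30,31} = 0⊕0⊕0⊕0⊕0⊕1⊕1⊕1⊕1⊕0⊕1⊕1⊕0⊕1⊕1 = 0
p4 = XOR of data positions {5,6,7,12,13,14,15,20,21,22,23,28,29,30,31} = 0⊕0⊕0⊕1⊕0⊕1⊕1⊕1⊕1⊕0⊕1⊕1⊕0⊕1⊕1 = 1
p8 = XOR of data positions {9,10,11,12,13,14,15,24,25,26,27,28,29,30,31} = 0⊕0⊕0⊕1⊕0⊕1⊕1⊕1⊕1⊕1⊕0⊕1⊕0⊕1⊕1 = 1
p16 = XOR of data positions {17,18,19,20,21,22,23,24,25,26,27,28,29,30,31} = 1⊕1⊕1⊕1⊕1⊕0⊕1⊕1⊕1⊕1⊕0⊕1⊕0⊕1⊕1 = 0
Codeword b1..b31 = 1001000100010110111110111101011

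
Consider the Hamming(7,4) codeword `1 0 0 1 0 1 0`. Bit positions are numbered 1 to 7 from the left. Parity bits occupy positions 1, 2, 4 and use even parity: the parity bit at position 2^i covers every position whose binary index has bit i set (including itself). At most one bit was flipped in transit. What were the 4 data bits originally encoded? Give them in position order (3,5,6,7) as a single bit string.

s1: b1⊕b3⊕b5⊕b7 = 1⊕0⊕0⊕0 = 1
s2: b2⊕b3⊕b6⊕b7 = 0⊕0⊕1⊕0 = 1
s4: b4⊕b5⊕b6⊕b7 = 1⊕0⊕1⊕0 = 0
Syndrome (s4...s1) = 011 → position 3.
Flip bit 3: corrected codeword = 1011010
Data bits at positions 3,5,6,7: 1010

1010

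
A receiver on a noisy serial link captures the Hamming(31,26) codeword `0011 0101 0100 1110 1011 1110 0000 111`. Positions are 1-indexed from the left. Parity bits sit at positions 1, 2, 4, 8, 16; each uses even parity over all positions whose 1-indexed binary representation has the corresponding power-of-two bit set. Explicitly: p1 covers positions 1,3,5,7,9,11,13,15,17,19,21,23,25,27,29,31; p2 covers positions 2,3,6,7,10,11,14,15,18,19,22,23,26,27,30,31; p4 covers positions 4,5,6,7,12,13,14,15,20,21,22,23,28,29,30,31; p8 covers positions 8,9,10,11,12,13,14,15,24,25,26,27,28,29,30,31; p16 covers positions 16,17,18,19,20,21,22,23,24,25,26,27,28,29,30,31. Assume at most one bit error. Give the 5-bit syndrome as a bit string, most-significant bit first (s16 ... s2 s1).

10001

s1: b1⊕b3⊕b5⊕b7⊕b9⊕b11⊕b13⊕b15⊕b17⊕b19⊕b21⊕b23⊕b25⊕b27⊕b29⊕b31 = 0⊕1⊕0⊕0⊕0⊕0⊕1⊕1⊕1⊕1⊕1⊕1⊕0⊕0⊕1⊕1 = 1
s2: b2⊕b3⊕b6⊕b7⊕b10⊕b11⊕b14⊕b15⊕b18⊕b19⊕b22⊕b23⊕b26⊕b27⊕b30⊕b31 = 0⊕1⊕1⊕0⊕1⊕0⊕1⊕1⊕0⊕1⊕1⊕1⊕0⊕0⊕1⊕1 = 0
s4: b4⊕b5⊕b6⊕b7⊕b12⊕b13⊕b14⊕b15⊕b20⊕b21⊕b22⊕b23⊕b28⊕b29⊕b30⊕b31 = 1⊕0⊕1⊕0⊕0⊕1⊕1⊕1⊕1⊕1⊕1⊕1⊕0⊕1⊕1⊕1 = 0
s8: b8⊕b9⊕b10⊕b11⊕b12⊕b13⊕b14⊕b15⊕b24⊕b25⊕b26⊕b27⊕b28⊕b29⊕b30⊕b31 = 1⊕0⊕1⊕0⊕0⊕1⊕1⊕1⊕0⊕0⊕0⊕0⊕0⊕1⊕1⊕1 = 0
s16: b16⊕b17⊕b18⊕b19⊕b20⊕b21⊕b22⊕b23⊕b24⊕b25⊕b26⊕b27⊕b28⊕b29⊕b30⊕b31 = 0⊕1⊕0⊕1⊕1⊕1⊕1⊕1⊕0⊕0⊕0⊕0⊕0⊕1⊕1⊕1 = 1
Syndrome (s16...s1) = 10001 → position 17.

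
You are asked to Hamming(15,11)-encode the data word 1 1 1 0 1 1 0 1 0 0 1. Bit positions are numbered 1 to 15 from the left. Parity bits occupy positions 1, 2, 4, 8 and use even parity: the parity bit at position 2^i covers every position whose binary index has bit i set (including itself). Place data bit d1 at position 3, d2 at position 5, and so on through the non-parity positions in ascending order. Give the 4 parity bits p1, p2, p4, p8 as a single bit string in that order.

Place data bits at non-power-of-two positions: b3=1, b5=1, b6=1, b7=0, b9=1, b10=1, b11=0, b12=1, b13=0, b14=0, b15=1.
p1 = XOR of data positions {3,5,7,9,11,13,15} = 1⊕1⊕0⊕1⊕0⊕0⊕1 = 0
p2 = XOR of data positions {3,6,7,10,11,14,15} = 1⊕1⊕0⊕1⊕0⊕0⊕1 = 0
p4 = XOR of data positions {5,6,7,12,13,14,15} = 1⊕1⊕0⊕1⊕0⊕0⊕1 = 0
p8 = XOR of data positions {9,10,11,12,13,14,15} = 1⊕1⊕0⊕1⊕0⊕0⊕1 = 0
Parity bits p1,p2,p4,p8 = 0000

0000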